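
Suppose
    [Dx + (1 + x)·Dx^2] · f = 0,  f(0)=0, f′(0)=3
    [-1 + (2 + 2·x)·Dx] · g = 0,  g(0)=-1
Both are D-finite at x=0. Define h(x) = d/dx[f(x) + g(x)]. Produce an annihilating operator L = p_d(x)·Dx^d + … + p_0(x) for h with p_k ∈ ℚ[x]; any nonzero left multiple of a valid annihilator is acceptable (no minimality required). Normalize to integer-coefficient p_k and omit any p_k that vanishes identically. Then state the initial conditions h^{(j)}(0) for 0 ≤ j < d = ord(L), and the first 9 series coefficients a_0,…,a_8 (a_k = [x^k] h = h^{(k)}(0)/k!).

L = 1 + (5 + 5·x)·Dx + (2 + 4·x + 2·x^2)·Dx^2  (order 2).
h: a_k = 5/2, -11/4, 45/16, -91/32, 733/256, -1473/512, 5913/2048, -11859/4096, 190173/65536, …
ICs: h(0) = 5/2, h′(0) = -11/4.

f: a_k = 0, 3, -3/2, 1, -3/4, 3/5, -1/2, 3/7, -3/8, …
g: a_k = -1, -1/2, 1/8, -1/16, 5/128, -7/256, 21/1024, -33/2048, 429/32768, …
h₀=f+g: left-lcm gives L₀, ord ≤ 3.
h₀' ⇒ L via d/dx closure of L₀.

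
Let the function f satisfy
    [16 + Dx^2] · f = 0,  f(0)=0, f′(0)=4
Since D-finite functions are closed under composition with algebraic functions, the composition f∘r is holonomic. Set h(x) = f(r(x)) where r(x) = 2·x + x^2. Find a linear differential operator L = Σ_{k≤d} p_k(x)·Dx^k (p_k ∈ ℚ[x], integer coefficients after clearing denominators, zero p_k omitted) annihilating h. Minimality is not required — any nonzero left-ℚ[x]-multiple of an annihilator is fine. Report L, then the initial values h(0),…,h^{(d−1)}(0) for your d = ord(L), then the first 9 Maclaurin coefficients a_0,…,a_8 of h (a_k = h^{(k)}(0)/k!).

L = (64 + 192·x + 192·x^2 + 64·x^3) - Dx + (1 + x)·Dx^2  (order 2).
h: a_k = 0, 8, 4, -256/3, -128, 3136/15, 672, 83968/315, -50176/45, …
ICs: h(0) = 0, h′(0) = 8.

f: a_k = 0, 4, 0, -32/3, 0, 128/15, 0, -1024/315, 0, …
L₀ from L_f via x↦r, Dx↦r'^{-1}Dx.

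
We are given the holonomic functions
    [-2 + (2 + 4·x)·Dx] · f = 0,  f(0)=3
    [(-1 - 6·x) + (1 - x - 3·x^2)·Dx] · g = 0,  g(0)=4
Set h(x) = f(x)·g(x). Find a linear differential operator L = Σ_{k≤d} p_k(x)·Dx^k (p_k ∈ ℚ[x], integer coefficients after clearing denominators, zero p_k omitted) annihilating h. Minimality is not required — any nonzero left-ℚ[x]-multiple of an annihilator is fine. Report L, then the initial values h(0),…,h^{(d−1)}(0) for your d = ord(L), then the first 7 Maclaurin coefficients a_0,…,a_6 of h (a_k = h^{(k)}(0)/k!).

f: a_k = 3, 3, -3/2, 3/2, -15/8, 21/8, -63/16, …
g: a_k = 4, 4, 16, 28, 76, 160, 388, …
Product ⇒ symmetric product L₀, ord ≤ 1.
L = (2 + 7·x + 9·x^2) + (-1 - x + 5·x^2 + 6·x^3)·Dx  (order 1).
h: a_k = 12, 24, 54, 132, 573/2, 693, 6147/4, …
ICs: h(0) = 12.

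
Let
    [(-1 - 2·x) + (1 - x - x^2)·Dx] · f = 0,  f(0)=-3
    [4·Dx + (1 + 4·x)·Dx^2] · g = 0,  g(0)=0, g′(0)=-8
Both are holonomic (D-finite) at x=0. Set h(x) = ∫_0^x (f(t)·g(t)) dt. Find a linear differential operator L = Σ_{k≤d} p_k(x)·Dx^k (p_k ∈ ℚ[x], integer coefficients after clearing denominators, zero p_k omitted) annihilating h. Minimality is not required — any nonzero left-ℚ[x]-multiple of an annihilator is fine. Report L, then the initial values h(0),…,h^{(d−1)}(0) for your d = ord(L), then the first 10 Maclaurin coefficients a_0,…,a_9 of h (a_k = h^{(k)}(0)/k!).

f: a_k = -3, -3, -6, -9, -15, -24, -39, -63, -102, -165, …
g: a_k = 0, -8, 16, -128/3, 128, -2048/5, 4096/3, -32768/7, 16384, -524288/9, …
h₀=f·g: eliminate ⇒ L₀, order ≤ 1·2.
h=∫h₀ ⇒ L = L₀·Dx.
L = (6 + 16·x)·Dx + (-2 + 16·x + 20·x^2)·Dx^2 + (-1 - 3·x + 5·x^2 + 4·x^3)·Dx^3  (order 3).
h: a_k = 0, 0, 12, -8, 32, -56, 2692/15, -16496/35, 51717/35, -1422056/315, …
ICs: h(0) = 0, h′(0) = 0, h′′(0) = 24.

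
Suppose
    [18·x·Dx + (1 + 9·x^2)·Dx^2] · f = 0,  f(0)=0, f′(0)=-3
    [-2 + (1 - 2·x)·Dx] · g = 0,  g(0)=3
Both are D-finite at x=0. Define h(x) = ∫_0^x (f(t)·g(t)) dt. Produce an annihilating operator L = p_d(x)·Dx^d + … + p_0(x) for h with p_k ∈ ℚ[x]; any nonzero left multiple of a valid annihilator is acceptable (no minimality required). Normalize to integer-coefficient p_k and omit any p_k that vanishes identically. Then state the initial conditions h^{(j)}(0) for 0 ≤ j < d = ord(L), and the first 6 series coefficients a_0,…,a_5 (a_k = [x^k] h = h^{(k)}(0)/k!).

L = 36·x·Dx + (4 - 18·x + 72·x^2)·Dx^2 + (-1 + 2·x - 9·x^2 + 18·x^3)·Dx^3  (order 3).
h: a_k = 0, 0, -9/2, -6, -9/4, -18/5, …
ICs: h(0) = 0, h′(0) = 0, h′′(0) = -9.

f: a_k = 0, -3, 0, 9, 0, -243/5, …
g: a_k = 3, 6, 12, 24, 48, 96, …
h₀=f·g: eliminate ⇒ L₀, order ≤ 2·1.
∫: right-multiply L₀ by Dx.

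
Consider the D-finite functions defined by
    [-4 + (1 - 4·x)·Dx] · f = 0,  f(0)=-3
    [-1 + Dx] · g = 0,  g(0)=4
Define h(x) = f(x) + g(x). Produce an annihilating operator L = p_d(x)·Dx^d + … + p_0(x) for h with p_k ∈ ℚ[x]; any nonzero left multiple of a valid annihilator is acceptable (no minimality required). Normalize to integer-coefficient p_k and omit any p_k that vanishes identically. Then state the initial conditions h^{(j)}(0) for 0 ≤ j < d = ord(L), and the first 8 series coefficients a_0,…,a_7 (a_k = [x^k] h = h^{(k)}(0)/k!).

f: a_k = -3, -12, -48, -192, -768, -3072, -12288, -49152, …
g: a_k = 4, 4, 2, 2/3, 1/6, 1/30, 1/180, 1/1260, …
Weyl lclm of L_f,L_g ⇒ L₀ (ord ≤ 2).
L = (-28 - 16·x) + (31 + 8·x - 16·x^2)·Dx + (-3 + 8·x + 16·x^2)·Dx^2  (order 2).
h: a_k = 1, -8, -46, -574/3, -4607/6, -92159/30, -2211839/180, -61931519/1260, …
ICs: h(0) = 1, h′(0) = -8.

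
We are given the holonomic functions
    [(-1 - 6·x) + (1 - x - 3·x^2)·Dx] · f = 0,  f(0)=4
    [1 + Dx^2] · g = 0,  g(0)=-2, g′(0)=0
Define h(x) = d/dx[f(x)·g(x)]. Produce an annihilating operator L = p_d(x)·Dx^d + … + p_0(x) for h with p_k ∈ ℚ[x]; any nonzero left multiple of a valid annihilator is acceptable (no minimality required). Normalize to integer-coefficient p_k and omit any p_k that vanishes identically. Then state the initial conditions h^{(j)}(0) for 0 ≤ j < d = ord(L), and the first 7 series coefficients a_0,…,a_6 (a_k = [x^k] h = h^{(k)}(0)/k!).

f: a_k = 4, 4, 16, 28, 76, 160, 388, …
g: a_k = -2, 0, 1, 0, -1/12, 0, 1/360, …
Product ⇒ symmetric product L₀, ord ≤ 2.
h₀' ⇒ L via d/dx closure of L₀.
L = (83 - 2·x - 5·x^2 + 6·x^3 + 9·x^4) + (16 + 98·x + 18·x^2 + 36·x^3)·Dx + (-5 + 4·x + 13·x^2 + 6·x^3 + 9·x^4)·Dx^2  (order 2).
h: a_k = -8, -56, -156, -1636/3, -4385/3, -63119/15, -994343/90, …
ICs: h(0) = -8, h′(0) = -56.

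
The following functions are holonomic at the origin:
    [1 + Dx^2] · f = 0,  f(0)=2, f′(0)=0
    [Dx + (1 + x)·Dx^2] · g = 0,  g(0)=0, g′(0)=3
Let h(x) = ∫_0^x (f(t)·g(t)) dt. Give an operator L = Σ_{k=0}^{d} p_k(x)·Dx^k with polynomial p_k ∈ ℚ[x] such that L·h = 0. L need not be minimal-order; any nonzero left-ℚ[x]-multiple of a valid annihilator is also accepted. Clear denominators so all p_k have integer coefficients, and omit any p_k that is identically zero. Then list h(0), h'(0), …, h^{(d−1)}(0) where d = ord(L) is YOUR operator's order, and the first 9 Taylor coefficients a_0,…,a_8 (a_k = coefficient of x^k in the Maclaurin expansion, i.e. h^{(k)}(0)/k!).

L = (-3 + 6·x + 19·x^2 + 16·x^3 + 4·x^4)·Dx + (4 + 20·x + 24·x^2 + 8·x^3)·Dx^2 + (20·x + 42·x^2 + 32·x^3 + 8·x^4)·Dx^3 + (4 + 20·x + 24·x^2 + 8·x^3)·Dx^4 + (3 + 14·x + 23·x^2 + 16·x^3 + 4·x^4)·Dx^5  (order 5).
h: a_k = 0, 0, 3, -1, -1/4, 0, 3/40, -3/56, 93/2240, …
ICs: h(0) = 0, h′(0) = 0, h′′(0) = 6, h′′′(0) = -6, h′′′′(0) = -6.

f: a_k = 2, 0, -1, 0, 1/12, 0, -1/360, 0, 1/20160, …
g: a_k = 0, 3, -3/2, 1, -3/4, 3/5, -1/2, 3/7, -3/8, …
f·g: L₀ = L_f ⊗_s L_g, ord ≤ 2·2.
Integrate: L := L₀·Dx.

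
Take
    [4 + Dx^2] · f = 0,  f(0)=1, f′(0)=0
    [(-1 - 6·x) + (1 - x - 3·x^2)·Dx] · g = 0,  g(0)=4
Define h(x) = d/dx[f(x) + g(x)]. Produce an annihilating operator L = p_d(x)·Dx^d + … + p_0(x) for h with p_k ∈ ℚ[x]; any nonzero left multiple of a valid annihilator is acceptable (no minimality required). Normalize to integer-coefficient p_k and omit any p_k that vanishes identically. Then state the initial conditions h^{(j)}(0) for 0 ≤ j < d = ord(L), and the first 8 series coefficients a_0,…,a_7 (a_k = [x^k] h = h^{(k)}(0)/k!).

L = (976 + 5056·x + 17104·x^2 + 11760·x^3 + 18720·x^4 + 3888·x^5 + 3888·x^6) + (-92 - 516·x + 372·x^2 + 1232·x^3 + 2280·x^4 + 3240·x^5 + 1512·x^6 + 1296·x^7)·Dx + (244 + 1264·x + 4276·x^2 + 2940·x^3 + 4680·x^4 + 972·x^5 + 972·x^6)·Dx^2 + (-23 - 129·x + 93·x^2 + 308·x^3 + 570·x^4 + 810·x^5 + 378·x^6 + 324·x^7)·Dx^3  (order 3).
h: a_k = 4, 28, 84, 920/3, 800, 34912/15, 6076, 5120656/315, …
ICs: h(0) = 4, h′(0) = 28, h′′(0) = 168.

f: a_k = 1, 0, -2, 0, 2/3, 0, -4/45, 0, …
g: a_k = 4, 4, 16, 28, 76, 160, 388, 868, …
Weyl lclm of L_f,L_g ⇒ L₀ (ord ≤ 3).
h=h₀': d/dx-closure on L₀ ⇒ L.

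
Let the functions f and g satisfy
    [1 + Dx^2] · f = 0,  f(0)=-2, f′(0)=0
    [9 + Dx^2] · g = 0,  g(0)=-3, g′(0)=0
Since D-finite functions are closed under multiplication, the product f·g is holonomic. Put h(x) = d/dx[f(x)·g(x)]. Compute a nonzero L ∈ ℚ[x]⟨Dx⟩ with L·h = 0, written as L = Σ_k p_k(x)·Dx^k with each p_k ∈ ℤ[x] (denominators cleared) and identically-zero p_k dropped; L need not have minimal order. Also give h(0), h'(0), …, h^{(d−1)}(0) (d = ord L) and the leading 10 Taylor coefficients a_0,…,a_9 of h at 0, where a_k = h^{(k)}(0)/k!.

f: a_k = -2, 0, 1, 0, -1/12, 0, 1/360, 0, -1/20160, 0, …
g: a_k = -3, 0, 27/2, 0, -81/8, 0, 243/80, 0, -2187/4480, 0, …
f·g: L₀ = L_f ⊗_s L_g, ord ≤ 2·2.
Derive L from L₀ (diff closure).
L = 64 + 20·Dx^2 + Dx^4  (order 4).
h: a_k = 0, -60, 0, 136, 0, -104, 0, 4112/105, 0, -1640/189, …
ICs: h(0) = 0, h′(0) = -60, h′′(0) = 0, h′′′(0) = 816.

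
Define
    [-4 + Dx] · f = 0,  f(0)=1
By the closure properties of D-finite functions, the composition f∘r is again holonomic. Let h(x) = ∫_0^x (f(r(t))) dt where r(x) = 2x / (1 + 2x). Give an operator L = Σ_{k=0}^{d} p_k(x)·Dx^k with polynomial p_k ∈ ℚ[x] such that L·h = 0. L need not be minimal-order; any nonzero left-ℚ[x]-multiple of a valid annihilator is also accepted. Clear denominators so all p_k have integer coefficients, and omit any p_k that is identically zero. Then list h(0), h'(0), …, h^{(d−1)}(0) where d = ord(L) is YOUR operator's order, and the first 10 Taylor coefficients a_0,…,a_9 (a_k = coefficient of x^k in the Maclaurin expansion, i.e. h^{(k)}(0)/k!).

f: a_k = 1, 4, 8, 32/3, 32/3, 128/15, 256/45, 1024/315, 512/315, 2048/2835, …
Change of var in L_f (x↦r) gives L₀.
h=∫₀ˣh₀: take L = L₀·Dx.
L = -8·Dx + (1 + 4·x + 4·x^2)·Dx^2  (order 2).
h: a_k = 0, 1, 4, 16/3, -8/3, -64/15, 448/45, -2816/315, -1088/315, 80896/2835, …
ICs: h(0) = 0, h′(0) = 1.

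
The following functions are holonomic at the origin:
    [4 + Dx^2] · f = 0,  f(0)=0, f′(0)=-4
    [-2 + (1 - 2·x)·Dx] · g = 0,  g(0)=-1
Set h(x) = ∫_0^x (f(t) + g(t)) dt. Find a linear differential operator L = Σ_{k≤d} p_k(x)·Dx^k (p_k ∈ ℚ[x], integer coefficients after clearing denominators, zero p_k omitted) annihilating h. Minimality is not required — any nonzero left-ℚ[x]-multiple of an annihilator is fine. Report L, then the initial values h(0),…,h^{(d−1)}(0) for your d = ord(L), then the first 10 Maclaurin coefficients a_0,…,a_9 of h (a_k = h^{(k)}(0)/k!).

f: a_k = 0, -4, 0, 8/3, 0, -8/15, 0, 16/315, 0, -8/2835, …
g: a_k = -1, -2, -4, -8, -16, -32, -64, -128, -256, -512, …
Weyl lclm of L_f,L_g ⇒ L₀ (ord ≤ 3).
∫: right-multiply L₀ by Dx.
L = (-56 + 32·x - 32·x^2)·Dx + (12 - 40·x + 48·x^2 - 32·x^3)·Dx^2 + (-14 + 8·x - 8·x^2)·Dx^3 + (3 - 10·x + 12·x^2 - 8·x^3)·Dx^4  (order 4).
h: a_k = 0, -1, -3, -4/3, -4/3, -16/5, -244/45, -64/7, -5038/315, -256/9, …
ICs: h(0) = 0, h′(0) = -1, h′′(0) = -6, h′′′(0) = -8.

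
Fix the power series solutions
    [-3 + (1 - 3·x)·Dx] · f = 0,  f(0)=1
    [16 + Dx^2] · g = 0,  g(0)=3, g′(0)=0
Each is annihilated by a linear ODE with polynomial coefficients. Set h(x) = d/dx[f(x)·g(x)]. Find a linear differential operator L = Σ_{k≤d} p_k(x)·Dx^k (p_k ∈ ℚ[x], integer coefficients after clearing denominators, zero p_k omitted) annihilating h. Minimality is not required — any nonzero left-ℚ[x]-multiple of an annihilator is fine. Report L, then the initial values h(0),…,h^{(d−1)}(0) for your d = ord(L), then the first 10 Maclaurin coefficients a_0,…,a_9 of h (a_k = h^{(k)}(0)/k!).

L = (-2 - 96·x + 144·x^2) + (-6 + 18·x)·Dx + (1 - 6·x + 9·x^2)·Dx^2  (order 2).
h: a_k = 9, 6, 27, 236, 885, 15418/5, 53963/5, 3889432/105, 4375611/35, 393796798/945, …
ICs: h(0) = 9, h′(0) = 6.

f: a_k = 1, 3, 9, 27, 81, 243, 729, 2187, 6561, 19683, …
g: a_k = 3, 0, -24, 0, 32, 0, -256/15, 0, 512/105, 0, …
Sym-product of L_f,L_g gives L₀ (≤ ord 2).
Derive L from L₀ (diff closure).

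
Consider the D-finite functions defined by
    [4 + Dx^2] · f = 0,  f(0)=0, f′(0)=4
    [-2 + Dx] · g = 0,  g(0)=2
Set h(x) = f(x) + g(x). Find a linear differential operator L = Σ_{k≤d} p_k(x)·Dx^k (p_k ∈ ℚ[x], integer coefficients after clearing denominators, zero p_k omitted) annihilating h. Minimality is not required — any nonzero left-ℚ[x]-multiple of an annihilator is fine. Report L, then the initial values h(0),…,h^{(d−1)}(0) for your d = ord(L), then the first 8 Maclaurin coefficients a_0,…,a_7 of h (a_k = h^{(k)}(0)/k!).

f: a_k = 0, 4, 0, -8/3, 0, 8/15, 0, -16/315, …
g: a_k = 2, 4, 4, 8/3, 4/3, 8/15, 8/45, 16/315, …
f+g: L₀ = lclm(L_f,L_g), ord ≤ 2+1.
L = -8 + 4·Dx - 2·Dx^2 + Dx^3  (order 3).
h: a_k = 2, 8, 4, 0, 4/3, 16/15, 8/45, 0, …
ICs: h(0) = 2, h′(0) = 8, h′′(0) = 8.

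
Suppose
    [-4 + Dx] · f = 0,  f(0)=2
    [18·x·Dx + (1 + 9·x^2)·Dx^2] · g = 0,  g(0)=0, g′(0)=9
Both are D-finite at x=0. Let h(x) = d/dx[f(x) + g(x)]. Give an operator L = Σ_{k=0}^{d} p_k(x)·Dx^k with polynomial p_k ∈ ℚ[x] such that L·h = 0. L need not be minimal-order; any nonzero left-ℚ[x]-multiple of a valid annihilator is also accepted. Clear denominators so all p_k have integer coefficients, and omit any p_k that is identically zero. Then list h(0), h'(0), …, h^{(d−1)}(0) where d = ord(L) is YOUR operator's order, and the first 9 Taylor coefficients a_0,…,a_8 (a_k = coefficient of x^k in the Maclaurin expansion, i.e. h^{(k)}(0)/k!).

f: a_k = 2, 8, 16, 64/3, 64/3, 256/15, 512/45, 2048/315, 1024/315, …
g: a_k = 0, 9, 0, -27, 0, 729/5, 0, -6561/7, 0, …
L₀ := lclm(L_f,L_g); ord L₀ ≤ 1+2.
h=h₀': d/dx-closure on L₀ ⇒ L.
L = (36 - 144·x - 972·x^2 - 1296·x^3) + (-17 + 99·x^2 - 648·x^4)·Dx + (2 + 9·x + 36·x^2 + 81·x^3 + 162·x^4)·Dx^2  (order 2).
h: a_k = 17, 32, -17, 256/3, 2443/3, 1024/15, -293197/45, 8192/315, 18604531/315, …
ICs: h(0) = 17, h′(0) = 32.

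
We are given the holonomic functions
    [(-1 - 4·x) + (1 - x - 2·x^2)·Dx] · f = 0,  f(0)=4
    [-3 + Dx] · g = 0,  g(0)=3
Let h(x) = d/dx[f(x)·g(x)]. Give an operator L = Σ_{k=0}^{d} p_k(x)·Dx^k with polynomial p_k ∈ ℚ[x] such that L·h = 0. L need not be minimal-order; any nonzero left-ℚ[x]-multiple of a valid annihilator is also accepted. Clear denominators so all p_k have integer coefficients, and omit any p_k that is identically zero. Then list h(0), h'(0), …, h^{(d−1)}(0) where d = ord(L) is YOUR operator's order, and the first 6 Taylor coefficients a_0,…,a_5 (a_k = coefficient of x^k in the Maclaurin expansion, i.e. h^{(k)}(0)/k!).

L = (21 + 12·x - 39·x^2 - 12·x^3 + 36·x^4) + (-4 + 3·x + 15·x^2 - 4·x^3 - 12·x^4)·Dx  (order 1).
h: a_k = 48, 252, 828, 2274, 5724, 137637/10, …
ICs: h(0) = 48.

f: a_k = 4, 4, 12, 20, 44, 84, …
g: a_k = 3, 9, 27/2, 27/2, 81/8, 243/40, …
Sym-product of L_f,L_g gives L₀ (≤ ord 1).
h=h₀': d/dx-closure on L₀ ⇒ L.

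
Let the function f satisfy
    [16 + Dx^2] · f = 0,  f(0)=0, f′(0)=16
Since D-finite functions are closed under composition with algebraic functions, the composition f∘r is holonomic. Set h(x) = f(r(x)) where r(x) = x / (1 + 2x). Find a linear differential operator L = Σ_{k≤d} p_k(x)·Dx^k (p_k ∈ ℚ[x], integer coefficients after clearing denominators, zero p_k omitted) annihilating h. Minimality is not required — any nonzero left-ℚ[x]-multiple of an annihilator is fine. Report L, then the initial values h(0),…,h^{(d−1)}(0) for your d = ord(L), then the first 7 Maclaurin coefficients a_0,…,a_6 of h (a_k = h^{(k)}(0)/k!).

f: a_k = 0, 16, 0, -128/3, 0, 512/15, 0, …
L₀ from L_f via x↦r, Dx↦r'^{-1}Dx.
L = 16 + (4 + 24·x + 48·x^2 + 32·x^3)·Dx + (1 + 8·x + 24·x^2 + 32·x^3 + 16·x^4)·Dx^2  (order 2).
h: a_k = 0, 16, -32, 64/3, 128, -11008/15, 2560, …
ICs: h(0) = 0, h′(0) = 16.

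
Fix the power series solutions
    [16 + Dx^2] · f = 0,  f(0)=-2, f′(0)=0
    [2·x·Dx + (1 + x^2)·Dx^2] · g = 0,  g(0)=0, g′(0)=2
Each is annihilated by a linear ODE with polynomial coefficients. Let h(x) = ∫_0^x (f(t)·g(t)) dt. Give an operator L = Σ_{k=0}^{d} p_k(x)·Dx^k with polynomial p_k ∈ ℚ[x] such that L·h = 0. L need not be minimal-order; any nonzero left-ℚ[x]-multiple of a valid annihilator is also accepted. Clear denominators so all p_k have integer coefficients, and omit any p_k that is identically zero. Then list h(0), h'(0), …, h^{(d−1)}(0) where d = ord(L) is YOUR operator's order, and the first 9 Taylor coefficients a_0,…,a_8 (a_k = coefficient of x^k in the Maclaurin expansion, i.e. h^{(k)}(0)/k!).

L = (5440 + 19136·x^2 + 25856·x^4 + 16384·x^6 + 4096·x^8)·Dx + (1152·x + 3200·x^3 + 3072·x^5 + 1024·x^7)·Dx^2 + (612 + 2252·x^2 + 3168·x^4 + 2048·x^6 + 512·x^8)·Dx^3 + (72·x + 200·x^3 + 192·x^5 + 64·x^7)·Dx^4 + (17 + 66·x^2 + 97·x^4 + 64·x^6 + 16·x^8)·Dx^5  (order 5).
h: a_k = 0, 0, -2, 0, 25/3, 0, -406/45, 0, 3461/630, …
ICs: h(0) = 0, h′(0) = 0, h′′(0) = -4, h′′′(0) = 0, h′′′′(0) = 200.

f: a_k = -2, 0, 16, 0, -64/3, 0, 512/45, 0, -1024/315, …
g: a_k = 0, 2, 0, -2/3, 0, 2/5, 0, -2/7, 0, …
L₀ := L_f ⊗_s L_g (sym. prod.), ord ≤ 4.
h=∫h₀ ⇒ L = L₀·Dx.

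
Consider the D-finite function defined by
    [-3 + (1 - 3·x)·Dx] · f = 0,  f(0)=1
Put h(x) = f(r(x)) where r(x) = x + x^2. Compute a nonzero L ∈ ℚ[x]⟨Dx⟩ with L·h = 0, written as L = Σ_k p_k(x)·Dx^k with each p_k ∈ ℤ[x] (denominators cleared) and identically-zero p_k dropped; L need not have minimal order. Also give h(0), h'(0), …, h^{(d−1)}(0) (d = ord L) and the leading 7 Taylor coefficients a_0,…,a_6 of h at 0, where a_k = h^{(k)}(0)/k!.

L = (3 + 6·x) + (-1 + 3·x + 3·x^2)·Dx  (order 1).
h: a_k = 1, 3, 12, 45, 171, 648, 2457, …
ICs: h(0) = 1.

f: a_k = 1, 3, 9, 27, 81, 243, 729, …
f∘r: x↦r, Dx↦Dx/r' in L_f ⇒ L₀.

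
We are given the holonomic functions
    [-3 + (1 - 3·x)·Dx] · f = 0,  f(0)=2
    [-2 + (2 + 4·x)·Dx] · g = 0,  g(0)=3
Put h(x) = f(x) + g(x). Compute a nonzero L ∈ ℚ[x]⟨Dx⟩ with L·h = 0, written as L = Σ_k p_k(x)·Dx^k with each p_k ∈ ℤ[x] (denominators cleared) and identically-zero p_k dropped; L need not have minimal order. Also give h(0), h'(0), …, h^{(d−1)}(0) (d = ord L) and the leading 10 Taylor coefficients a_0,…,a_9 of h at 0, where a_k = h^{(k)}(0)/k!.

f: a_k = 2, 6, 18, 54, 162, 486, 1458, 4374, 13122, 39366, …
g: a_k = 3, 3, -3/2, 3/2, -15/8, 21/8, -63/16, 99/16, -1287/128, 2145/128, …
Weyl lclm of L_f,L_g ⇒ L₀ (ord ≤ 2).
L = (-42 - 54·x) + (38 + 132·x + 162·x^2)·Dx + (-4 - 14·x + 42·x^2 + 108·x^3)·Dx^2  (order 2).
h: a_k = 5, 9, 33/2, 111/2, 1281/8, 3909/8, 23265/16, 70083/16, 1678329/128, 5040993/128, …
ICs: h(0) = 5, h′(0) = 9.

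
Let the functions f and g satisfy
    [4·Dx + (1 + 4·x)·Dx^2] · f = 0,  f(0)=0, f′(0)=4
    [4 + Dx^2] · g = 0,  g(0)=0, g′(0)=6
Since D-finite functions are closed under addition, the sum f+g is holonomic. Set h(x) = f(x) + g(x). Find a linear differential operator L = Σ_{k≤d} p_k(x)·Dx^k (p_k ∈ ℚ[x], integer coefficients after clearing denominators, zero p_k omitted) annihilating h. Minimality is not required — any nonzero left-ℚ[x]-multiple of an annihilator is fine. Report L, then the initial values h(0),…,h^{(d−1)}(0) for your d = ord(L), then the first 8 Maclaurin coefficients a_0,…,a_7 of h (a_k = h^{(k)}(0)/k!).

L = (400 + 128·x + 256·x^2)·Dx + (36 + 176·x + 192·x^2 + 256·x^3)·Dx^2 + (100 + 32·x + 64·x^2)·Dx^3 + (9 + 44·x + 48·x^2 + 64·x^3)·Dx^4  (order 4).
h: a_k = 0, 10, -8, 52/3, -64, 1028/5, -2048/3, 245752/105, …
ICs: h(0) = 0, h′(0) = 10, h′′(0) = -16, h′′′(0) = 104.

f: a_k = 0, 4, -8, 64/3, -64, 1024/5, -2048/3, 16384/7, …
g: a_k = 0, 6, 0, -4, 0, 4/5, 0, -8/105, …
L₀ := lclm(L_f,L_g); ord L₀ ≤ 2+2.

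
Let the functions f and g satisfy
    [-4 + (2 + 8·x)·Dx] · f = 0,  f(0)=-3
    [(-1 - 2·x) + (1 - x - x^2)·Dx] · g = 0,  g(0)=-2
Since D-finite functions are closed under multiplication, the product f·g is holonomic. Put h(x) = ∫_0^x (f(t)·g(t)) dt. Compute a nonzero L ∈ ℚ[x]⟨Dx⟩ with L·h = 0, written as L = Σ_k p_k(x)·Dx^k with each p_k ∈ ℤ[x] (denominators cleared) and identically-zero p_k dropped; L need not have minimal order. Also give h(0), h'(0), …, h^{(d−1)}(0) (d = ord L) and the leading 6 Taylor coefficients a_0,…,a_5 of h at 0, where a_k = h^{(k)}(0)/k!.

L = (3 + 4·x + 6·x^2)·Dx + (-1 - 3·x + 5·x^2 + 4·x^3)·Dx^2  (order 2).
h: a_k = 0, 6, 9, 4, 27/2, 6/5, …
ICs: h(0) = 0, h′(0) = 6.

f: a_k = -3, -6, 6, -12, 30, -84, …
g: a_k = -2, -2, -4, -6, -10, -16, …
Sym-product of L_f,L_g gives L₀ (≤ ord 1).
h=∫₀ˣh₀: take L = L₀·Dx.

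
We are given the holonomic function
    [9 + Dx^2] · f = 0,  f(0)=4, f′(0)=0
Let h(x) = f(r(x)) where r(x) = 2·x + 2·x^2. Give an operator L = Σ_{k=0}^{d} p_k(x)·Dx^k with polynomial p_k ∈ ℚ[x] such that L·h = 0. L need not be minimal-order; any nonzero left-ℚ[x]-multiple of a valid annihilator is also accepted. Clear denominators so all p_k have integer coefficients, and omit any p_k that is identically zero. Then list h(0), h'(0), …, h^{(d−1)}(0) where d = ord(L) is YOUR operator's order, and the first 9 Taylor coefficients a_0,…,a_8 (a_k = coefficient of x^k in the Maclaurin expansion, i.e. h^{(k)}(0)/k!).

f: a_k = 4, 0, -18, 0, 27/2, 0, -81/20, 0, 729/1120, …
L₀ from L_f via x↦r, Dx↦r'^{-1}Dx.
L = (36 + 216·x + 432·x^2 + 288·x^3) - 2·Dx + (1 + 2·x)·Dx^2  (order 2).
h: a_k = 4, 0, -72, -144, 144, 864, 5184/5, -3456/5, -122688/35, …
ICs: h(0) = 4, h′(0) = 0.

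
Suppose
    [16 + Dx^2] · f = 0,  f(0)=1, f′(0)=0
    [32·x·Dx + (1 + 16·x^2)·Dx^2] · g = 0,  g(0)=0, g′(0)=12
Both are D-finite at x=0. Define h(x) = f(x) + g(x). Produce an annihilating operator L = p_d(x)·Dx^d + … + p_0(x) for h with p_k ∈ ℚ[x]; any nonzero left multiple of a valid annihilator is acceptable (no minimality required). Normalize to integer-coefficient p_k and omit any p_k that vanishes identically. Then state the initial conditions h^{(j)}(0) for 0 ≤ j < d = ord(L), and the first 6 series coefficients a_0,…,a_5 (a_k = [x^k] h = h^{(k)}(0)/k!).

f: a_k = 1, 0, -8, 0, 32/3, 0, …
g: a_k = 0, 12, 0, -64, 0, 3072/5, …
f+g: L₀ = lclm(L_f,L_g), ord ≤ 2+2.
L = (-5632·x + 114688·x^3 + 131072·x^5)·Dx + (-16 + 1792·x^2 + 36864·x^4 + 65536·x^6)·Dx^2 + (-352·x + 7168·x^3 + 8192·x^5)·Dx^3 + (-1 + 112·x^2 + 2304·x^4 + 4096·x^6)·Dx^4  (order 4).
h: a_k = 1, 12, -8, -64, 32/3, 3072/5, …
ICs: h(0) = 1, h′(0) = 12, h′′(0) = -16, h′′′(0) = -384.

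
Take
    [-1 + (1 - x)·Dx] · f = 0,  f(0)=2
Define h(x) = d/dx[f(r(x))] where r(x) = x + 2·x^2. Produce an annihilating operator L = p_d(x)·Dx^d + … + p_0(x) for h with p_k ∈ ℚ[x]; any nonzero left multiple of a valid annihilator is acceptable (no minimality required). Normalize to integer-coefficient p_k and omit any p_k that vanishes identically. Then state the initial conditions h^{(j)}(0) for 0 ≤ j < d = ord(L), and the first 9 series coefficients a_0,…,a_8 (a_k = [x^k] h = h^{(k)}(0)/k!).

L = (6 + 12·x + 24·x^2) + (-1 - 3·x + 6·x^2 + 8·x^3)·Dx  (order 1).
h: a_k = 2, 12, 30, 88, 210, 516, 1190, 2736, 6138, …
ICs: h(0) = 2.

f: a_k = 2, 2, 2, 2, 2, 2, 2, 2, 2, …
Change of var in L_f (x↦r) gives L₀.
h=h₀': d/dx-closure on L₀ ⇒ L.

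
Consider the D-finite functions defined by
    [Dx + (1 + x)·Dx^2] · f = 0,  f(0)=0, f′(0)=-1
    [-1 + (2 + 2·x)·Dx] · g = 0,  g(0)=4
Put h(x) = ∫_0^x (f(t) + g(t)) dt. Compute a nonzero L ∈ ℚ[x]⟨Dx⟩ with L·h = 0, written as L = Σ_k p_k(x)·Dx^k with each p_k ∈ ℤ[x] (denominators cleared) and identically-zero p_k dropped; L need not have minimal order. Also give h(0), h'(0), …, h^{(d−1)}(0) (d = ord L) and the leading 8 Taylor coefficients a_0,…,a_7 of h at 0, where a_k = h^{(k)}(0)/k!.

L = Dx^2 + (5 + 5·x)·Dx^3 + (2 + 4·x + 2·x^2)·Dx^4  (order 4).
h: a_k = 0, 4, 1/2, 0, -1/48, 3/160, -29/1920, 65/5376, …
ICs: h(0) = 0, h′(0) = 4, h′′(0) = 1, h′′′(0) = 0.

f: a_k = 0, -1, 1/2, -1/3, 1/4, -1/5, 1/6, -1/7, …
g: a_k = 4, 2, -1/2, 1/4, -5/32, 7/64, -21/256, 33/512, …
h₀=f+g: left-lcm gives L₀, ord ≤ 3.
Integrate: L := L₀·Dx.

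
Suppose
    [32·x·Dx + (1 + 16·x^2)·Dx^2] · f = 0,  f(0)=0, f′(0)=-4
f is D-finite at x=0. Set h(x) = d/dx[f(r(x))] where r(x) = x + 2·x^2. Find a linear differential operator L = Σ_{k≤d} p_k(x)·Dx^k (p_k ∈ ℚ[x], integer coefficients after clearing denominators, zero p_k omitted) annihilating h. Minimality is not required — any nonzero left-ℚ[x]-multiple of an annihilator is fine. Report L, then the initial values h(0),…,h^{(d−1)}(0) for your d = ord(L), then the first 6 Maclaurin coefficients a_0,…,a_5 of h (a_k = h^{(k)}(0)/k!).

f: a_k = 0, -4, 0, 64/3, 0, -1024/5, …
f∘r: x↦r, Dx↦Dx/r' in L_f ⇒ L₀.
Derive L from L₀ (diff closure).
L = (-4 + 32·x + 256·x^2 + 768·x^3 + 768·x^4) + (1 + 4·x + 16·x^2 + 128·x^3 + 320·x^4 + 256·x^5)·Dx  (order 1).
h: a_k = -4, -16, 64, 512, 256, -11264, …
ICs: h(0) = -4.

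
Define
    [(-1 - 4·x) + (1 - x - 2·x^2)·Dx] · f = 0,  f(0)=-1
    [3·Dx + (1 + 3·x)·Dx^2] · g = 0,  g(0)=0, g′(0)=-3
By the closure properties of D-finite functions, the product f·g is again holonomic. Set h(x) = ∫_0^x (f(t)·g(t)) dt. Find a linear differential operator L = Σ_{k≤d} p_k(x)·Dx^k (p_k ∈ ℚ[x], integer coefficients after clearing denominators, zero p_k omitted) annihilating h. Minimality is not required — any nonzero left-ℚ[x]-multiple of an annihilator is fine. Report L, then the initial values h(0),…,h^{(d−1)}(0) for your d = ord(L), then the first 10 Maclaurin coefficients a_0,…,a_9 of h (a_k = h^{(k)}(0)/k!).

L = (7 + 24·x)·Dx + (-1 + 17·x + 30·x^2)·Dx^2 + (-1 - 2·x + 5·x^2 + 6·x^3)·Dx^3  (order 3).
h: a_k = 0, 0, 3/2, -1/2, 27/8, -39/20, 439/40, -1503/140, 51657/1120, -11227/168, …
ICs: h(0) = 0, h′(0) = 0, h′′(0) = 3.

f: a_k = -1, -1, -3, -5, -11, -21, -43, -85, -171, -341, …
g: a_k = 0, -3, 9/2, -9, 81/4, -243/5, 243/2, -2187/7, 6561/8, -2187, …
Product ⇒ symmetric product L₀, ord ≤ 2.
∫: right-multiply L₀ by Dx.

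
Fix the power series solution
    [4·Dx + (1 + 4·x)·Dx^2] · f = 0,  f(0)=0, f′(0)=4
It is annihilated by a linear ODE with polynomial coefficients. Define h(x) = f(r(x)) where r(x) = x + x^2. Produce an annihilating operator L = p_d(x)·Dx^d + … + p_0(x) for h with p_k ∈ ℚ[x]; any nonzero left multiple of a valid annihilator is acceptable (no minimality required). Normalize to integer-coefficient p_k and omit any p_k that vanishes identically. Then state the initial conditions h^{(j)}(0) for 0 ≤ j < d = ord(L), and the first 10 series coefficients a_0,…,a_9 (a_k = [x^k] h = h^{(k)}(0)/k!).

L = 2·Dx + (1 + 2·x)·Dx^2  (order 2).
h: a_k = 0, 4, -4, 16/3, -8, 64/5, -64/3, 256/7, -64, 1024/9, …
ICs: h(0) = 0, h′(0) = 4.

f: a_k = 0, 4, -8, 64/3, -64, 1024/5, -2048/3, 16384/7, -8192, 262144/9, …
Substitute x→r, Dx→(1/r')Dx; clear ⇒ L₀.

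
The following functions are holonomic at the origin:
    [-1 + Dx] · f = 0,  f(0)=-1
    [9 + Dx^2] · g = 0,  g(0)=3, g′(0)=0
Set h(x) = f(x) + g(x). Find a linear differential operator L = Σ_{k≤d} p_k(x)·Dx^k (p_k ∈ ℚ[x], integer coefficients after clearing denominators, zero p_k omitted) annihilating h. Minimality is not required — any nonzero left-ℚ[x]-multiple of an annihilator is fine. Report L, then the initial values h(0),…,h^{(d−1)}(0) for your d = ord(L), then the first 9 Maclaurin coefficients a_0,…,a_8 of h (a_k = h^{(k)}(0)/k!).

f: a_k = -1, -1, -1/2, -1/6, -1/24, -1/120, -1/720, -1/5040, -1/40320, …
g: a_k = 3, 0, -27/2, 0, 81/8, 0, -243/80, 0, 2187/4480, …
Sum ⇒ L₀ = lclm(L_f,L_g) in ℚ(x)⟨Dx⟩.
L = -9 + 9·Dx - Dx^2 + Dx^3  (order 3).
h: a_k = 2, -1, -14, -1/6, 121/12, -1/120, -547/180, -1/5040, 9841/20160, …
ICs: h(0) = 2, h′(0) = -1, h′′(0) = -28.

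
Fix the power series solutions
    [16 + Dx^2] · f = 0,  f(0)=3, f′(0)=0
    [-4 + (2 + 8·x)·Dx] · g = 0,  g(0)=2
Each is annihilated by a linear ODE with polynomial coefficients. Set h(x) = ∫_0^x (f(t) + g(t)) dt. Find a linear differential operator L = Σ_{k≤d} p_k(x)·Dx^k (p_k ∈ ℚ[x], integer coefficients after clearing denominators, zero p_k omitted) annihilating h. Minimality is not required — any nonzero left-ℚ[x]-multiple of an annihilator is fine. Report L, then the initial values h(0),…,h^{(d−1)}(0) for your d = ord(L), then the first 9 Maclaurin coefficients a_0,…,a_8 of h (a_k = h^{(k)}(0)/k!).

L = (-224 - 1024·x - 2048·x^2)·Dx + (48 + 704·x + 3072·x^2 + 4096·x^3)·Dx^2 + (-14 - 64·x - 128·x^2)·Dx^3 + (3 + 44·x + 192·x^2 + 256·x^3)·Dx^4  (order 4).
h: a_k = 0, 5, 2, -28/3, 2, 12/5, 28/3, -2776/105, 66, …
ICs: h(0) = 0, h′(0) = 5, h′′(0) = 4, h′′′(0) = -56.

f: a_k = 3, 0, -24, 0, 32, 0, -256/15, 0, 512/105, …
g: a_k = 2, 4, -4, 8, -20, 56, -168, 528, -1716, …
Sum ⇒ L₀ = lclm(L_f,L_g) in ℚ(x)⟨Dx⟩.
∫: right-multiply L₀ by Dx.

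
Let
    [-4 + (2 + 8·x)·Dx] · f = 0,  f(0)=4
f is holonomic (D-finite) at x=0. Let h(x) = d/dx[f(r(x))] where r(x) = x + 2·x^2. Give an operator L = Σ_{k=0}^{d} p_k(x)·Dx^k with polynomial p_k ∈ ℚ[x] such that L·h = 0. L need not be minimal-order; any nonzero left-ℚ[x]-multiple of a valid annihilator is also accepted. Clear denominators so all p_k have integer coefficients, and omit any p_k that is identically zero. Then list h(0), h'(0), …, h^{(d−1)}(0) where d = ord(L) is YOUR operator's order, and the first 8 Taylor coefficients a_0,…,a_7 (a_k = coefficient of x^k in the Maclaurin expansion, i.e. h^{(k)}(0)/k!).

f: a_k = 4, 8, -8, 16, -40, 112, -336, 1056, …
Substitute x→r, Dx→(1/r')Dx; clear ⇒ L₀.
Differentiate: ansatz ord ≤ ord L₀ ⇒ L.
L = 2 + (-1 - 8·x - 24·x^2 - 32·x^3)·Dx  (order 1).
h: a_k = 8, 16, -48, 96, -80, -288, 1568, -3904, …
ICs: h(0) = 8.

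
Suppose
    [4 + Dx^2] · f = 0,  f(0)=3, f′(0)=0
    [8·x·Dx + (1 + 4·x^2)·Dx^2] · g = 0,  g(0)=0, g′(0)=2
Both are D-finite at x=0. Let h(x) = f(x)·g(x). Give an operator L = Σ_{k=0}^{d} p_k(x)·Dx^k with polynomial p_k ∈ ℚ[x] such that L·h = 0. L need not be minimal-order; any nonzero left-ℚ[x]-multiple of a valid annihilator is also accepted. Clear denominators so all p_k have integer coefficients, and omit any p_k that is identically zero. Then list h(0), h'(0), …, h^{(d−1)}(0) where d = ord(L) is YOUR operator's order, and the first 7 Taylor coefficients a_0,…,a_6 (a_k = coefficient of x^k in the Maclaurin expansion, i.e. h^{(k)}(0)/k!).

L = (80 + 832·x^2 + 1408·x^4 + 2048·x^6 + 2048·x^8) + (96·x + 640·x^3 + 1536·x^5 + 2048·x^7)·Dx + (24 + 256·x^2 + 576·x^4 + 1024·x^6 + 1024·x^8)·Dx^2 + (24·x + 160·x^3 + 384·x^5 + 512·x^7)·Dx^3 + (1 + 12·x^2 + 56·x^4 + 128·x^6 + 128·x^8)·Dx^4  (order 4).
h: a_k = 0, 6, 0, -20, 0, 196/5, 0, …
ICs: h(0) = 0, h′(0) = 6, h′′(0) = 0, h′′′(0) = -120.

f: a_k = 3, 0, -6, 0, 2, 0, -4/15, …
g: a_k = 0, 2, 0, -8/3, 0, 32/5, 0, …
Sym-product of L_f,L_g gives L₀ (≤ ord 4).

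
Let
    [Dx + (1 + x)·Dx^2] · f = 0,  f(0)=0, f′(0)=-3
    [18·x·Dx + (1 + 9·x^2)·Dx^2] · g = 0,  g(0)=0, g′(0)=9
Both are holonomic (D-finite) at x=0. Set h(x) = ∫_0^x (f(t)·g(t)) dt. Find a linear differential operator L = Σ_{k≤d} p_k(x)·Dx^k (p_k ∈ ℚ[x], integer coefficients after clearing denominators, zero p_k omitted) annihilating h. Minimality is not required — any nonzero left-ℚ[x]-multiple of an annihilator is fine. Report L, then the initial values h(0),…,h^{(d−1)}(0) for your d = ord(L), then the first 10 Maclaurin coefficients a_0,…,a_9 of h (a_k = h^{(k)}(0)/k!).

L = (1368 + 2700·x + 37584·x^2 + 95580·x^3 + 87480·x^4 + 37908·x^5 + 26244·x^7)·Dx^2 + (1298 + 9180·x + 54612·x^2 + 194724·x^3 + 324000·x^4 + 271188·x^5 + 102060·x^6 + 78732·x^7 + 91854·x^8)·Dx^3 + (76 + 2848·x + 12096·x^2 + 43992·x^3 + 117288·x^4 + 173016·x^5 + 139968·x^6 + 75816·x^7 + 78732·x^8 + 52488·x^9)·Dx^4 + (37 + 146·x + 901·x^2 + 2808·x^3 + 7362·x^4 + 15228·x^5 + 21546·x^6 + 17496·x^7 + 12393·x^8 + 13122·x^9 + 6561·x^10)·Dx^5  (order 5).
h: a_k = 0, 0, 0, -9, 27/8, 72/5, -45/8, -297/5, 4059/160, 1488/5, …
ICs: h(0) = 0, h′(0) = 0, h′′(0) = 0, h′′′(0) = -54, h′′′′(0) = 81.

f: a_k = 0, -3, 3/2, -1, 3/4, -3/5, 1/2, -3/7, 3/8, -1/3, …
g: a_k = 0, 9, 0, -27, 0, 729/5, 0, -6561/7, 0, 6561, …
f·g: L₀ = L_f ⊗_s L_g, ord ≤ 2·2.
h=∫h₀ ⇒ L = L₀·Dx.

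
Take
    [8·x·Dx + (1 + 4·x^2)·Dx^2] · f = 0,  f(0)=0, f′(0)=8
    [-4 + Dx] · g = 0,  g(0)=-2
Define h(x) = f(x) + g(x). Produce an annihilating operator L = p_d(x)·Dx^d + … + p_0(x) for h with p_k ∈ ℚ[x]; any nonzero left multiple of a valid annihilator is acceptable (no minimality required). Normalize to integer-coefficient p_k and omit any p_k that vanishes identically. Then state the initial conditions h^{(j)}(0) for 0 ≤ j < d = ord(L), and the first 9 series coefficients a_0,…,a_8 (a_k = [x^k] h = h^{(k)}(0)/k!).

f: a_k = 0, 8, 0, -32/3, 0, 128/5, 0, -512/7, 0, …
g: a_k = -2, -8, -16, -64/3, -64/3, -256/15, -512/45, -2048/315, -1024/315, …
Sum ⇒ L₀ = lclm(L_f,L_g) in ℚ(x)⟨Dx⟩.
L = (8 - 32·x - 96·x^2 - 128·x^3)·Dx + (-6 - 8·x^2 - 64·x^4)·Dx^2 + (1 + 2·x + 8·x^2 + 8·x^3 + 16·x^4)·Dx^3  (order 3).
h: a_k = -2, 0, -16, -32, -64/3, 128/15, -512/45, -3584/45, -1024/315, …
ICs: h(0) = -2, h′(0) = 0, h′′(0) = -32.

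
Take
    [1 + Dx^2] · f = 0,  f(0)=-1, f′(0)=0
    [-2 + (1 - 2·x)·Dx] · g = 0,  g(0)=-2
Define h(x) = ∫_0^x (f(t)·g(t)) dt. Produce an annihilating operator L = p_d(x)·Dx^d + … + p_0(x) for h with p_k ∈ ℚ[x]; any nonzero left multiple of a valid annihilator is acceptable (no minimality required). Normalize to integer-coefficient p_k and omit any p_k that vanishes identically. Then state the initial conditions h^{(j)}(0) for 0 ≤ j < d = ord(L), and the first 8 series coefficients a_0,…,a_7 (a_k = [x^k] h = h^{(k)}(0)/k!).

f: a_k = -1, 0, 1/2, 0, -1/24, 0, 1/720, 0, …
g: a_k = -2, -4, -8, -16, -32, -64, -128, -256, …
h₀=f·g: eliminate ⇒ L₀, order ≤ 2·1.
h=∫₀ˣh₀: take L = L₀·Dx.
L = (-1 + 2·x)·Dx + 4·Dx^2 + (-1 + 2·x)·Dx^3  (order 3).
h: a_k = 0, 2, 2, 7/3, 7/2, 337/60, 337/36, 5777/360, …
ICs: h(0) = 0, h′(0) = 2, h′′(0) = 4.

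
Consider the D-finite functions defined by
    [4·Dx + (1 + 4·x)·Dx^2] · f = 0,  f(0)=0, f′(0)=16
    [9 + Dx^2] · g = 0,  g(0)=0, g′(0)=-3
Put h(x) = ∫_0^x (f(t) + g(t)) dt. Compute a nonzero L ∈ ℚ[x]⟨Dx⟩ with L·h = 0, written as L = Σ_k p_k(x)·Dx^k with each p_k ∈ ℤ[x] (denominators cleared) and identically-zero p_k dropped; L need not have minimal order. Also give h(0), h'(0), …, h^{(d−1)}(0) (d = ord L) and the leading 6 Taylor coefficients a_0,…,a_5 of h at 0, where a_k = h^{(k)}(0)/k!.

L = (3780 + 2592·x + 5184·x^2)·Dx^2 + (369 + 2124·x + 3888·x^2 + 5184·x^3)·Dx^3 + (420 + 288·x + 576·x^2)·Dx^4 + (41 + 236·x + 432·x^2 + 576·x^3)·Dx^5  (order 5).
h: a_k = 0, 0, 13/2, -32/3, 539/24, -256/5, …
ICs: h(0) = 0, h′(0) = 0, h′′(0) = 13, h′′′(0) = -64, h′′′′(0) = 539.

f: a_k = 0, 16, -32, 256/3, -256, 4096/5, …
g: a_k = 0, -3, 0, 9/2, 0, -81/40, …
Weyl lclm of L_f,L_g ⇒ L₀ (ord ≤ 4).
Integrate: L := L₀·Dx.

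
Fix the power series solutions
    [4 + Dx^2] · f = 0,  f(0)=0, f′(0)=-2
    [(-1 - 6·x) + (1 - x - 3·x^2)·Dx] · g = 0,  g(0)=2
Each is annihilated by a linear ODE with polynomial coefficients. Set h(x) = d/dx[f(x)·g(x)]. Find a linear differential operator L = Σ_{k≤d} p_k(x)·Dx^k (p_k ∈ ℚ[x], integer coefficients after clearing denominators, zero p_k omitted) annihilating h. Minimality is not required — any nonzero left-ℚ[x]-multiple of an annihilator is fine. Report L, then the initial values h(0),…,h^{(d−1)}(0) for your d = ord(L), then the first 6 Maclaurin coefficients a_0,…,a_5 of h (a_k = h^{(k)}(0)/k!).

L = (10 - 16·x - 40·x^2 + 48·x^3 + 72·x^4) + (5 + 34·x + 36·x^2 + 72·x^3)·Dx + (-1 - x - x^2 + 12·x^3 + 18·x^4)·Dx^2  (order 2).
h: a_k = -4, -8, -40, -304/3, -988/3, -4256/5, …
ICs: h(0) = -4, h′(0) = -8.

f: a_k = 0, -2, 0, 4/3, 0, -4/15, …
g: a_k = 2, 2, 8, 14, 38, 80, …
h₀=f·g: eliminate ⇒ L₀, order ≤ 2·1.
h₀' ⇒ L via d/dx closure of L₀.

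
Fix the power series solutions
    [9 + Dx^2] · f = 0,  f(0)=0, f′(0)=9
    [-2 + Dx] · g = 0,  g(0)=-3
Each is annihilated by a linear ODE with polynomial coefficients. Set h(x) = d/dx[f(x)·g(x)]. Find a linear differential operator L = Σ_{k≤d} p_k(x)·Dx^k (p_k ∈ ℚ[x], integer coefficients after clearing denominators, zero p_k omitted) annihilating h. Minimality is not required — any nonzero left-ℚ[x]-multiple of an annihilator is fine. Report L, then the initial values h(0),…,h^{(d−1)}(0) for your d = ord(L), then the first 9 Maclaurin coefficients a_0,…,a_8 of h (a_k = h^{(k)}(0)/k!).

f: a_k = 0, 9, 0, -27/2, 0, 243/40, 0, -729/560, 0, …
g: a_k = -3, -6, -6, -4, -2, -4/5, -4/15, -8/105, -2/105, …
Product ⇒ symmetric product L₀, ord ≤ 2.
Derive L from L₀ (diff closure).
L = 13 - 4·Dx + Dx^2  (order 2).
h: a_k = -27, -108, -81/2, 180, 1791/8, 621/10, -4449/80, -51, -56403/4480, …
ICs: h(0) = -27, h′(0) = -108.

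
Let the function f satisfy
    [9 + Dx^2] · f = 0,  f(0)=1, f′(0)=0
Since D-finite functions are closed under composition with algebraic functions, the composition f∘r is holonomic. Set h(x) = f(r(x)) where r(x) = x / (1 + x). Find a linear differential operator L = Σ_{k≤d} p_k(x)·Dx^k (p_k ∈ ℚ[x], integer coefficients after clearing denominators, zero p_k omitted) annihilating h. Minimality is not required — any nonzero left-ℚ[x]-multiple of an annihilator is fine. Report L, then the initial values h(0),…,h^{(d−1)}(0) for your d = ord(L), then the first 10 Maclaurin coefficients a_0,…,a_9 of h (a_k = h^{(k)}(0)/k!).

L = 9 + (2 + 6·x + 6·x^2 + 2·x^3)·Dx + (1 + 4·x + 6·x^2 + 4·x^3 + x^4)·Dx^2  (order 2).
h: a_k = 1, 0, -9/2, 9, -81/8, 9/2, 819/80, -1377/40, 293553/4480, -54657/560, …
ICs: h(0) = 1, h′(0) = 0.

f: a_k = 1, 0, -9/2, 0, 27/8, 0, -81/80, 0, 729/4480, 0, …
Change of var in L_f (x↦r) gives L₀.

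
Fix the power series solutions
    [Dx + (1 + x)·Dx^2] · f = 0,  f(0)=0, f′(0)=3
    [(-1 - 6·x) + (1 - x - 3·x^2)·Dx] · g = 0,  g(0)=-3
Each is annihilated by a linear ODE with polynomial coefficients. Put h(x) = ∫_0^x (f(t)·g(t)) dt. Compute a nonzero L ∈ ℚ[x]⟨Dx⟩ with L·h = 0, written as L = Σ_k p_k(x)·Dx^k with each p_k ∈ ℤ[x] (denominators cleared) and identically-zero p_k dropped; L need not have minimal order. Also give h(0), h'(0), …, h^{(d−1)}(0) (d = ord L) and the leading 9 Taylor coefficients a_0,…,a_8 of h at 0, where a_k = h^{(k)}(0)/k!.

L = (7 + 12·x)·Dx + (1 + 15·x + 15·x^2)·Dx^2 + (-1 + 4·x^2 + 3·x^3)·Dx^3  (order 3).
h: a_k = 0, 0, -9/2, -3/2, -69/8, -183/20, -1007/40, -1434/35, -103773/1120, …
ICs: h(0) = 0, h′(0) = 0, h′′(0) = -9.

f: a_k = 0, 3, -3/2, 1, -3/4, 3/5, -1/2, 3/7, -3/8, …
g: a_k = -3, -3, -12, -21, -57, -120, -291, -651, -1524, …
Sym-product of L_f,L_g gives L₀ (≤ ord 2).
h=∫h₀ ⇒ L = L₀·Dx.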